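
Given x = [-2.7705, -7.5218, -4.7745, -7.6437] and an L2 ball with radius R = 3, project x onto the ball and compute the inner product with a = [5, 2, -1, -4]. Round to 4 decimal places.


Step 1: Compute ||x|| (intermediates to 6 decimals).
||x|| = sqrt((-2.7705)^2 + (-7.5218)^2 + (-4.7745)^2 + (-7.6437)^2) = 12.061308
Step 2: Project.
Since ||x|| > R, scale = R/||x|| = 3/12.061308 = 0.248729, proj(x) = scale * x
proj(x) = [-0.689104, -1.87089, -1.187557, -1.90121]
Step 3: Dot product.
a^T * proj(x) = 5*(-0.689104) + 2*(-1.87089) - 1*(-1.187557) - 4*(-1.90121) = 1.6051


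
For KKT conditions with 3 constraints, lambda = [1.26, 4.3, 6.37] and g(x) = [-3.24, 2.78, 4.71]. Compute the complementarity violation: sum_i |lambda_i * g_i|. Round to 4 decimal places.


KKT complementary slackness check:
lambda_1 * g_1 = 1.26 * -3.24 = -4.0824
lambda_2 * g_2 = 4.3 * 2.78 = 11.954
lambda_3 * g_3 = 6.37 * 4.71 = 30.0027
Total violation = 4.0824 + 11.954 + 30.0027 = 46.0391


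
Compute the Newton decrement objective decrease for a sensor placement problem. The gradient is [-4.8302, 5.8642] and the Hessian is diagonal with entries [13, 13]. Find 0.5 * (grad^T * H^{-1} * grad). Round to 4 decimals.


Step 1: H is diagonal, so H^(-1) * g = [-0.3716, 0.4511].
Step 2: g^T H^(-1) g = sum_i g_i^2 / H_ii
  = (-4.8302)^2/13 + (5.8642)^2/13
  = 1.7947 + 2.6453 = 4.44
Step 3: Objective decrease = 0.5 * g^T H^(-1) g = 2.22


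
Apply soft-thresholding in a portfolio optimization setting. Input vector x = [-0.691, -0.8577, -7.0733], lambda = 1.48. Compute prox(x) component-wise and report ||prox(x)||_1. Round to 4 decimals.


Soft-thresholding with lambda = 1.48:
prox(-0.691) = sign(-0.691)*max(|-0.691| - 1.48, 0) = 0.0
prox(-0.8577) = sign(-0.8577)*max(|-0.8577| - 1.48, 0) = 0.0
prox(-7.0733) = sign(-7.0733)*max(|-7.0733| - 1.48, 0) = -5.5933
prox(x) = [0.0, 0.0, -5.5933]
||prox(x)||_1 = 0.0 + 0.0 + 5.5933 = 5.5933


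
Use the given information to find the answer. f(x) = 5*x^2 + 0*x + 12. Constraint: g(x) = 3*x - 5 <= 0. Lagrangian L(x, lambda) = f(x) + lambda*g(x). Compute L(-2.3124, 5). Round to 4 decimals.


Step 1: Evaluate f(x).
f(-2.3124) = 5*(-2.3124)^2 + 0*(-2.3124) + 12 = 38.736
Step 2: Evaluate g(x).
g(-2.3124) = 3*-2.3124 - 5 = -11.9372
Step 3: Compute Lagrangian.
L = 38.736 + 5*-11.9372 = -20.95


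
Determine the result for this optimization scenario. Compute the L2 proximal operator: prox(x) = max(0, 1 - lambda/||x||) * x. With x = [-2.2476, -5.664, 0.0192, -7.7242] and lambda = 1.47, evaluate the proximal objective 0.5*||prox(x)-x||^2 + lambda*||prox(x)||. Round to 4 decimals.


Step 1: Compute ||x||.
||x|| = 9.8385
Step 2: Compute scaling factor.
scale = max(0, 1 - 1.47/9.8385) = 0.8506
Step 3: prox(x) = [-1.9118, -4.8177, 0.0163, -6.5701]
||prox(x)|| = 8.3685
Step 4: Proximal objective.
0.5*||prox-x||^2 = 1.0805
lambda*||prox|| = 12.3017
Total = 13.3822


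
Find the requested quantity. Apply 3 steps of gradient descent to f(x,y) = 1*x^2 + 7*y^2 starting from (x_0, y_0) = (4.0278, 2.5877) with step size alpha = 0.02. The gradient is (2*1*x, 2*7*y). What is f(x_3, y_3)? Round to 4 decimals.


Gradient descent on f(x,y) = 1*x^2 + 7*y^2.
Starting point: (4.0278, 2.5877), alpha = 0.02
Step 1: grad_x = 2*1*4.0278 = 8.0556, grad_y = 2*7*2.5877 = 36.2278
  x_1 = 4.0278 - 0.02*8.0556 = 3.8667
  y_1 = 2.5877 - 0.02*36.2278 = 1.8631
Step 2: grad_x = 2*1*3.8667 = 7.7334, grad_y = 2*7*1.8631 = 26.084
  x_2 = 3.8667 - 0.02*7.7334 = 3.712
  y_2 = 1.8631 - 0.02*26.084 = 1.3415
Step 3: grad_x = 2*1*3.712 = 7.424, grad_y = 2*7*1.3415 = 18.7805
  x_3 = 3.712 - 0.02*7.424 = 3.5635
  y_3 = 1.3415 - 0.02*18.7805 = 0.9659
f(3.5635, 0.9659) = 1*3.5635^2 + 7*0.9659^2 = 19.2289


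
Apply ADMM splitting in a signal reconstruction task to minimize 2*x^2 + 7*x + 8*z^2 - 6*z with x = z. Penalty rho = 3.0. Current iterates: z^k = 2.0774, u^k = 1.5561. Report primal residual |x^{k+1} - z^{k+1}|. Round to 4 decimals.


ADMM iteration with rho = 3.0, z^k = 2.0774, u^k = 1.5561
Step 1: x-update.
Minimize 2*x^2 + 7*x + (3.0/2)*(x - 2.0774 + 1.5561)^2
FOC: (2*2 + 3.0)*x = -7 + 3.0*(2.0774 - 1.5561)
x^{k+1} = -0.7766
Step 2: z-update.
Minimize 8*z^2 - 6*z + (3.0/2)*(-0.7766 - z + 1.5561)^2
FOC: (2*8 + 3.0)*z = 6 + 3.0*(-0.7766 + 1.5561)
z^{k+1} = 0.4389
Step 3: u-update.
u^{k+1} = 1.5561 - 0.7766 - 0.4389 = 0.3406
Step 4: Primal residual = |-0.7766 - 0.4389| = 1.2155


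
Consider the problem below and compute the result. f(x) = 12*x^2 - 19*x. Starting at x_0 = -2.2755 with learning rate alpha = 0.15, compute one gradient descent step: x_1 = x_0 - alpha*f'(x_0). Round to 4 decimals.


We compute the gradient at x_0 and apply the update.
f'(x) = 24*x - 19
f'(-2.2755) = 24*-2.2755 - 19 = -73.612
x_1 = -2.2755 - 0.15*-73.612 = 8.7663


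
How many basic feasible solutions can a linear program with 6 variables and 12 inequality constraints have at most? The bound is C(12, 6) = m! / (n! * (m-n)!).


Each vertex corresponds to some choice of n active constraints out of m, so the number of vertices is at most C(m, n) = m! / (n!(m-n)!).
m = 12, n = 6
Numerator: 12 * 11 * 10 * 9 * 8 * 7
Denominator: 6! = 720
C(12, 6) = 924


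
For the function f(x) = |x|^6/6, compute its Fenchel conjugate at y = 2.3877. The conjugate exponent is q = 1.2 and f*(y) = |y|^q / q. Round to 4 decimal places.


The conjugate exponent q satisfies 1/p + 1/q = 1.
p = 6, so q = 6/(6 - 1) = 1.2
|y|^q = 2.3877^1.2 = 2.8417
f*(2.3877) = 2.8417 / 1.2 = 2.3681


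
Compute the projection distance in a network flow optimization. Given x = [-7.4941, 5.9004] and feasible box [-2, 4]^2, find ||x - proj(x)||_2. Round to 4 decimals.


Project each component onto [-2, 4].
clip(-7.4941) = -2.0, clip(5.9004) = 4.0
Projection = [-2.0, 4.0]
Squared diffs: [30.1851, 3.6115]
Distance = sqrt(33.7966) = 5.8135


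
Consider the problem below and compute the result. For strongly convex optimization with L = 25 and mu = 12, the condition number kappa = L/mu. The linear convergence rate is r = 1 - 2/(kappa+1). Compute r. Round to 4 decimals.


Step 1: Compute the condition number.
kappa = L/mu = 25/12 = 2.0833
Step 2: Compute the convergence rate.
r = 1 - 2/(kappa + 1) = 1 - 2*mu/(L + mu) = (L - mu)/(L + mu) = 13/37 = 0.3514


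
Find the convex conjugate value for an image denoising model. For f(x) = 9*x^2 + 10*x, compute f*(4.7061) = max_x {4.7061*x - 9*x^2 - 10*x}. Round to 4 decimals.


f*(y) = sup_x {y*x - a*x^2 - b*x} = sup_x {(y-b)*x - a*x^2}
FOC: (y - b) - 2a*x = 0 => x* = (y - b)/(2a)
x* = (4.7061 - 10)/(2*9) = -0.2941
f*(4.7061) = (y-b)^2/(4a) = (4.7061 - 10)^2/(4*9)
= 28.0254/36 = 0.7785


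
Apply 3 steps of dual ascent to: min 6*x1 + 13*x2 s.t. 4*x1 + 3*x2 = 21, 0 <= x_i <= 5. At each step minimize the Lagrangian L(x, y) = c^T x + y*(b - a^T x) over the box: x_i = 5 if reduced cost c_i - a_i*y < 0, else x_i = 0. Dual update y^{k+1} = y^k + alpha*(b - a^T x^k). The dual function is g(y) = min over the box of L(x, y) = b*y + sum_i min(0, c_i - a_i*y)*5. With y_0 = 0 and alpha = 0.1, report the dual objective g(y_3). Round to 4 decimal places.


Dual ascent for LP: min 6*x1 + 13*x2, 4*x1 + 3*x2 = 21, 0 <= x_i <= 5
Step 1: y^k = 0.0, reduced costs: (6.0, 13.0)
  x^k = (0.0, 0.0), subgradient = b - a^T x = 21.0
  y^{k+1} = 0.0 + 0.1*21.0 = 2.1
Step 2: y^k = 2.1, reduced costs: (-2.4, 6.7)
  x^k = (5.0, 0.0), subgradient = b - a^T x = 1.0
  y^{k+1} = 2.1 + 0.1*1.0 = 2.2
Step 3: y^k = 2.2, reduced costs: (-2.8, 6.4)
  x^k = (5.0, 0.0), subgradient = b - a^T x = 1.0
  y^{k+1} = 2.2 + 0.1*1.0 = 2.3
Dual objective at y_3 = 2.3: reduced costs (-3.2, 6.1), box minimizer x = (5.0, 0.0)
g(y_3) = b*y + (c1 - a1*y)*x1 + (c2 - a2*y)*x2 = 21*2.3 + (-3.2)*5.0 + 6.1*0.0 = 48.3 - 16.0 + 0.0 = 32.3


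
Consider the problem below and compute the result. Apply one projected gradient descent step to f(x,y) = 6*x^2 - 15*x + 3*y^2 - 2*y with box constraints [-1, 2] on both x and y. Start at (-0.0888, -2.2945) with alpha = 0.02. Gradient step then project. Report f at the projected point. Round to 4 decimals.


Step 1: Compute gradient at (-0.0888, -2.2945).
grad_x = 2*6*-0.0888 - 15 = -16.0656
grad_y = 2*3*-2.2945 - 2 = -15.767
Step 2: Gradient step.
x_raw = -0.0888 - 0.02*-16.0656 = 0.2325
y_raw = -2.2945 - 0.02*-15.767 = -1.9792
Step 3: Project onto [-1, 2].
x_proj = clip(0.2325) = 0.2325
y_proj = clip(-1.9792) = -1.0
Step 4: Evaluate f.
f(0.2325, -1.0) = 1.8367


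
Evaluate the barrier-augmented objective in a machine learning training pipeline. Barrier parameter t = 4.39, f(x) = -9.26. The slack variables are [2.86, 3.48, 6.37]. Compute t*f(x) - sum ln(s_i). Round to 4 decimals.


Step 1: Compute log-barrier.
ln values: [1.0508, 1.247, 1.8516]
phi = -(1.0508 + 1.247 + 1.8516) = -4.1495
Step 2: Compute augmented objective.
t*f(x) = 4.39*-9.26 = -40.6514
Total = -40.6514 - 4.1495 = -44.8009


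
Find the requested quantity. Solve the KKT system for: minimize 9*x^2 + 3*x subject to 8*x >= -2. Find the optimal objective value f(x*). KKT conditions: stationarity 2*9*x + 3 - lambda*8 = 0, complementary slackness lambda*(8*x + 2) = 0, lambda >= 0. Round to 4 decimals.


Step 1: Try lambda = 0 (constraint inactive).
Stationarity: 2*9*x + 3 = 0
x* = -3/(2*9) = -1/6 = -0.1667 (rounded; the exact value -1/6 is used below)
Check constraint: 8*-0.1667 = -1.3336 >= -2 -- satisfied.
Step 2: Compute optimal value.
f(x*) = 9*(-1/6)^2 + 3*(-1/6) = -0.25


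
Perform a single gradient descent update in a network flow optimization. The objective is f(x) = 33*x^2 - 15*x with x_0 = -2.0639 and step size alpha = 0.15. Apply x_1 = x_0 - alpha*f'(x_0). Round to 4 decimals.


We compute the gradient at x_0 and apply the update.
f'(x) = 66*x - 15
f'(-2.0639) = 66*-2.0639 - 15 = -151.2174
x_1 = -2.0639 - 0.15*-151.2174 = 20.6187


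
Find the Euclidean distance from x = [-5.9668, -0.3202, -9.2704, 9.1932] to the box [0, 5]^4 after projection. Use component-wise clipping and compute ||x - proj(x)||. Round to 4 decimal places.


Project each component onto [0, 5].
clip(-5.9668) = 0.0, clip(-0.3202) = 0.0, clip(-9.2704) = 0.0, clip(9.1932) = 5.0
Projection = [0.0, 0.0, 0.0, 5.0]
Squared diffs: [35.6027, 0.1025, 85.9403, 17.5829]
Distance = sqrt(139.2284) = 11.7995


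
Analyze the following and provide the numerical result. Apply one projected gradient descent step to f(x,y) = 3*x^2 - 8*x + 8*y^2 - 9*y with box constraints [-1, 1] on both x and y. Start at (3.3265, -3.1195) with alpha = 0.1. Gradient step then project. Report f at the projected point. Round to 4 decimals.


Step 1: Compute gradient at (3.3265, -3.1195).
grad_x = 2*3*3.3265 - 8 = 11.959
grad_y = 2*8*-3.1195 - 9 = -58.912
Step 2: Gradient step.
x_raw = 3.3265 - 0.1*11.959 = 2.1306
y_raw = -3.1195 - 0.1*-58.912 = 2.7717
Step 3: Project onto [-1, 1].
x_proj = clip(2.1306) = 1.0
y_proj = clip(2.7717) = 1.0
Step 4: Evaluate f.
f(1.0, 1.0) = -6.0


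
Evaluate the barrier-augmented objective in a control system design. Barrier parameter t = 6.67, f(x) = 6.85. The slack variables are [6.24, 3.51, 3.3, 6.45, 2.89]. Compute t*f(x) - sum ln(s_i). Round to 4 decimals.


Step 1: Compute log-barrier.
ln values: [1.831, 1.2556, 1.1939, 1.8641, 1.0613]
phi = -(1.831 + 1.2556 + 1.1939 + 1.8641 + 1.0613) = -7.2059
Step 2: Compute augmented objective.
t*f(x) = 6.67*6.85 = 45.6895
Total = 45.6895 - 7.2059 = 38.4836


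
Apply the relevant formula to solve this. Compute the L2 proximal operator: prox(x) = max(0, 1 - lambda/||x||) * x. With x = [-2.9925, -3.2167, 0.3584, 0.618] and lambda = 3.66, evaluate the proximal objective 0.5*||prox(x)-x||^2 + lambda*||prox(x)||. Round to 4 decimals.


Step 1: Compute ||x||.
||x|| = 4.4511
Step 2: Compute scaling factor.
scale = max(0, 1 - 3.66/4.4511) = 0.1777
Step 3: prox(x) = [-0.5319, -0.5717, 0.0637, 0.1098]
||prox(x)|| = 0.7911
Step 4: Proximal objective.
0.5*||prox-x||^2 = 6.6978
lambda*||prox|| = 2.8954
Total = 9.5933


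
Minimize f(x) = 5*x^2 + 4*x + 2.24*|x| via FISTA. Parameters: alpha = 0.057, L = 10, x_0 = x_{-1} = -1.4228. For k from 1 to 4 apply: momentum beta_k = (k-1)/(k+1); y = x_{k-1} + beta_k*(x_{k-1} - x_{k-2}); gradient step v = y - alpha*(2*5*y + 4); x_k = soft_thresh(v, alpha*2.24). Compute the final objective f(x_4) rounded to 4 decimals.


FISTA on f(x) = 5*x^2 + 4*x + 2.24*|x|
L = 10, alpha = 0.057
Iteration 1: beta = 0.0, y = -1.4228 + 0.0*(-1.4228 + 1.4228) = -1.4228
  grad(y) = -10.228, v = y - alpha*grad = -0.8398
  prox(v) = soft_thresh(-0.8398, 0.1277) = -0.7121
Iteration 2: beta = 0.3333, y = -0.7121 + 0.3333*(-0.7121 + 1.4228) = -0.4752
  grad(y) = -0.7523, v = y - alpha*grad = -0.4323
  prox(v) = soft_thresh(-0.4323, 0.1277) = -0.3047
Iteration 3: beta = 0.5, y = -0.3047 + 0.5*(-0.3047 + 0.7121) = -0.1009
  grad(y) = 2.9906, v = y - alpha*grad = -0.2714
  prox(v) = soft_thresh(-0.2714, 0.1277) = -0.1437
Iteration 4: beta = 0.6, y = -0.1437 + 0.6*(-0.1437 + 0.3047) = -0.0472
  grad(y) = 3.5284, v = y - alpha*grad = -0.2483
  prox(v) = soft_thresh(-0.2483, 0.1277) = -0.1206
f(x_4) = 5*(-0.1206)^2 + 4*(-0.1206) + 2.24*|-0.1206| = -0.1395


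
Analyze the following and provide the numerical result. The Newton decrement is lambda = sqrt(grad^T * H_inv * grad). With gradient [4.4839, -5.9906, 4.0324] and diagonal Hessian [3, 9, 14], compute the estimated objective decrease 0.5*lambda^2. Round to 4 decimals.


Step 1: H is diagonal, so H^(-1) * g = [1.4946, -0.6656, 0.288].
Step 2: g^T H^(-1) g = sum_i g_i^2 / H_ii
  = (4.4839)^2/3 + (-5.9906)^2/9 + (4.0324)^2/14
  = 6.7018 + 3.9875 + 1.1614 = 11.8507
Step 3: Objective decrease = 0.5 * g^T H^(-1) g = 5.9254


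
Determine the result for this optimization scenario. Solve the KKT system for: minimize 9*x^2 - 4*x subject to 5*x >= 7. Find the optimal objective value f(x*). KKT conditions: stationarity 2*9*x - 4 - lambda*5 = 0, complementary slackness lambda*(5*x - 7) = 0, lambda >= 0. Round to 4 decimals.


Step 1: Try lambda = 0 (constraint inactive).
x_unc = 4/(2*9) = 0.2222
Check: 5*0.2222 = 1.111 < 7 -- violated!
Step 2: Constraint must be active: 5*x = 7
x* = 7/5 = 1.4
lambda = (2*9*1.4 - 4)/5 = 4.24
Step 3: Compute optimal value.
f(x*) = 9*1.4^2 - 4*1.4 = 12.04


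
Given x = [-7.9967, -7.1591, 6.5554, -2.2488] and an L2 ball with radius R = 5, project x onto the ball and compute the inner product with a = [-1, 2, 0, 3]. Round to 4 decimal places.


Step 1: Compute ||x|| (intermediates to 6 decimals).
||x|| = sqrt((-7.9967)^2 + (-7.1591)^2 + 6.5554^2 + (-2.2488)^2) = 12.776161
Step 2: Project.
Since ||x|| > R, scale = R/||x|| = 5/12.776161 = 0.391354, proj(x) = scale * x
proj(x) = [-3.129541, -2.801742, 2.565482, -0.880077]
Step 3: Dot product.
a^T * proj(x) = -1*(-3.129541) + 2*(-2.801742) + 0*2.565482 + 3*(-0.880077) = -5.1142


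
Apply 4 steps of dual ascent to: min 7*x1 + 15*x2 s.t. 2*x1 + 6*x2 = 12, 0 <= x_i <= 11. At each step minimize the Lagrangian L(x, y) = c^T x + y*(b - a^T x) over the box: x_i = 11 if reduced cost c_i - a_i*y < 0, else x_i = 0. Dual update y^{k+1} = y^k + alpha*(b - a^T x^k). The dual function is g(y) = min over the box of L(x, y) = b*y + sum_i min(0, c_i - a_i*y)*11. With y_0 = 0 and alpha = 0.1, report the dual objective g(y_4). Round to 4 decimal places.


Dual ascent for LP: min 7*x1 + 15*x2, 2*x1 + 6*x2 = 12, 0 <= x_i <= 11
Step 1: y^k = 0.0, reduced costs: (7.0, 15.0)
  x^k = (0.0, 0.0), subgradient = b - a^T x = 12.0
  y^{k+1} = 0.0 + 0.1*12.0 = 1.2
Step 2: y^k = 1.2, reduced costs: (4.6, 7.8)
  x^k = (0.0, 0.0), subgradient = b - a^T x = 12.0
  y^{k+1} = 1.2 + 0.1*12.0 = 2.4
Step 3: y^k = 2.4, reduced costs: (2.2, 0.6)
  x^k = (0.0, 0.0), subgradient = b - a^T x = 12.0
  y^{k+1} = 2.4 + 0.1*12.0 = 3.6
Step 4: y^k = 3.6, reduced costs: (-0.2, -6.6)
  x^k = (11.0, 11.0), subgradient = b - a^T x = -76.0
  y^{k+1} = 3.6 + 0.1*-76.0 = -4.0
Dual objective at y_4 = -4.0: reduced costs (15.0, 39.0), box minimizer x = (0.0, 0.0)
g(y_4) = b*y + (c1 - a1*y)*x1 + (c2 - a2*y)*x2 = 12*(-4.0) + 15.0*0.0 + 39.0*0.0 = -48.0 + 0.0 + 0.0 = -48.0


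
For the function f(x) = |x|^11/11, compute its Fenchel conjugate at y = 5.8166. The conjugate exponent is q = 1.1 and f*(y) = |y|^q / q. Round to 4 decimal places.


The conjugate exponent q satisfies 1/p + 1/q = 1.
p = 11, so q = 11/(11 - 1) = 1.1
|y|^q = 5.8166^1.1 = 6.9364
f*(5.8166) = 6.9364 / 1.1 = 6.3058


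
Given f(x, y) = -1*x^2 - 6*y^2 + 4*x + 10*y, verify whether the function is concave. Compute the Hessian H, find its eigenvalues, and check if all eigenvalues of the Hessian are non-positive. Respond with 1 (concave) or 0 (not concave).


The Hessian of f(x,y) = -1*x^2 - 6*y^2 + 4*x + 10*y is:
H = [[-2, 0], [0, -12]]
Trace = -2 - 12 = -14
Determinant = -2*-12 - (0)^2 = 24
Discriminant = (-14)^2 - 4*24 = 100.0
Eigenvalues: lambda_1 = -12.0, lambda_2 = -2.0
The function is concave.

1


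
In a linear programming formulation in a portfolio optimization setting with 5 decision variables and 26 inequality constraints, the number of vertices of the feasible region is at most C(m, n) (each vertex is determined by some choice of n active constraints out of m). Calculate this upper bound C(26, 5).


Each vertex corresponds to some choice of n active constraints out of m, so the number of vertices is at most C(m, n) = m! / (n!(m-n)!).
m = 26, n = 5
Numerator: 26 * 25 * 24 * 23 * 22
Denominator: 5! = 120
C(26, 5) = 65780


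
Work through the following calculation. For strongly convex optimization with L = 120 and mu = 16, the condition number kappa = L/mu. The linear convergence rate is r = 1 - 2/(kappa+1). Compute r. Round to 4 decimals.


Step 1: Compute the condition number.
kappa = L/mu = 120/16 = 7.5
Step 2: Compute the convergence rate.
r = 1 - 2/(kappa + 1) = 1 - 2*mu/(L + mu) = (L - mu)/(L + mu) = 104/136 = 0.7647


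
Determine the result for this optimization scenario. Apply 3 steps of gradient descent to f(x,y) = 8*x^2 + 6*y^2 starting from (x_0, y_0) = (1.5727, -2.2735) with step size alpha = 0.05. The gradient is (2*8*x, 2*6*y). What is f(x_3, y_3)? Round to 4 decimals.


Gradient descent on f(x,y) = 8*x^2 + 6*y^2.
Starting point: (1.5727, -2.2735), alpha = 0.05
Step 1: grad_x = 2*8*1.5727 = 25.1632, grad_y = 2*6*-2.2735 = -27.282
  x_1 = 1.5727 - 0.05*25.1632 = 0.3145
  y_1 = -2.2735 - 0.05*-27.282 = -0.9094
Step 2: grad_x = 2*8*0.3145 = 5.0326, grad_y = 2*6*-0.9094 = -10.9128
  x_2 = 0.3145 - 0.05*5.0326 = 0.0629
  y_2 = -0.9094 - 0.05*-10.9128 = -0.3638
Step 3: grad_x = 2*8*0.0629 = 1.0065, grad_y = 2*6*-0.3638 = -4.3651
  x_3 = 0.0629 - 0.05*1.0065 = 0.0126
  y_3 = -0.3638 - 0.05*-4.3651 = -0.1455
f(0.0126, -0.1455) = 8*0.0126^2 + 6*(-0.1455)^2 = 0.1283


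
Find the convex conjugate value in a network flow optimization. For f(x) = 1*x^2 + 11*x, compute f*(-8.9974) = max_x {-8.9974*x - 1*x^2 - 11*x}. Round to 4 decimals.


f*(y) = sup_x {y*x - a*x^2 - b*x} = sup_x {(y-b)*x - a*x^2}
FOC: (y - b) - 2a*x = 0 => x* = (y - b)/(2a)
x* = (-8.9974 - 11)/(2*1) = -9.9987
f*(-8.9974) = (y-b)^2/(4a) = (-8.9974 - 11)^2/(4*1)
= 399.896/4 = 99.974


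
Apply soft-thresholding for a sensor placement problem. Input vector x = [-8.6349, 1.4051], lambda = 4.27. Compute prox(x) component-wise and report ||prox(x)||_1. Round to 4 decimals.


Soft-thresholding with lambda = 4.27:
prox(-8.6349) = sign(-8.6349)*max(|-8.6349| - 4.27, 0) = -4.3649
prox(1.4051) = sign(1.4051)*max(|1.4051| - 4.27, 0) = 0.0
prox(x) = [-4.3649, 0.0]
||prox(x)||_1 = 4.3649 + 0.0 = 4.3649


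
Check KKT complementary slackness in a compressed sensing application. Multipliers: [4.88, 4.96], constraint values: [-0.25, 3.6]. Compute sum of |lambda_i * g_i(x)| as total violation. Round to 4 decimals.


KKT complementary slackness check:
lambda_1 * g_1 = 4.88 * -0.25 = -1.22
lambda_2 * g_2 = 4.96 * 3.6 = 17.856
Total violation = 1.22 + 17.856 = 19.076


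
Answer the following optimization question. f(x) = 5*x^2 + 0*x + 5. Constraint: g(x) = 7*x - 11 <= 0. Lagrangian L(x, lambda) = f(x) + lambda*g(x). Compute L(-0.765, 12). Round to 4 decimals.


Step 1: Evaluate f(x).
f(-0.765) = 5*(-0.765)^2 + 0*(-0.765) + 5 = 7.9261
Step 2: Evaluate g(x).
g(-0.765) = 7*-0.765 - 11 = -16.355
Step 3: Compute Lagrangian.
L = 7.9261 + 12*-16.355 = -188.3339


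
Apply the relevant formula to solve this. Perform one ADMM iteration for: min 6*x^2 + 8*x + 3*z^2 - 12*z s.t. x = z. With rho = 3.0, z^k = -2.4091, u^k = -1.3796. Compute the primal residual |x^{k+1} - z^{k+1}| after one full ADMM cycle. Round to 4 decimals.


ADMM iteration with rho = 3.0, z^k = -2.4091, u^k = -1.3796
Step 1: x-update.
Minimize 6*x^2 + 8*x + (3.0/2)*(x + 2.4091 - 1.3796)^2
FOC: (2*6 + 3.0)*x = -8 + 3.0*(-2.4091 + 1.3796)
x^{k+1} = -0.7392
Step 2: z-update.
Minimize 3*z^2 - 12*z + (3.0/2)*(-0.7392 - z - 1.3796)^2
FOC: (2*3 + 3.0)*z = 12 + 3.0*(-0.7392 - 1.3796)
z^{k+1} = 0.6271
Step 3: u-update.
u^{k+1} = -1.3796 - 0.7392 - 0.6271 = -2.7459
Step 4: Primal residual = |-0.7392 - 0.6271| = 1.3663


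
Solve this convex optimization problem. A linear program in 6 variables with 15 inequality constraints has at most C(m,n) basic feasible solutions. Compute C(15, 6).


Each vertex corresponds to some choice of n active constraints out of m, so the number of vertices is at most C(m, n) = m! / (n!(m-n)!).
m = 15, n = 6
Numerator: 15 * 14 * 13 * 12 * 11 * 10
Denominator: 6! = 720
C(15, 6) = 5005


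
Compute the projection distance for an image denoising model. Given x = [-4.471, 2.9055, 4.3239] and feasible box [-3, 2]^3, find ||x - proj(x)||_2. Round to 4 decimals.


Project each component onto [-3, 2].
clip(-4.471) = -3.0, clip(2.9055) = 2.0, clip(4.3239) = 2.0
Projection = [-3.0, 2.0, 2.0]
Squared diffs: [2.1638, 0.8199, 5.4005]
Distance = sqrt(8.3842) = 2.8956


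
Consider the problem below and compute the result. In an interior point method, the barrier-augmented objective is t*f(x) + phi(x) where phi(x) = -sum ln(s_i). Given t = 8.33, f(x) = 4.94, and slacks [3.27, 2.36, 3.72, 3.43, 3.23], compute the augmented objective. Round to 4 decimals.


Step 1: Compute log-barrier.
ln values: [1.1848, 0.8587, 1.3137, 1.2326, 1.1725]
phi = -(1.1848 + 0.8587 + 1.3137 + 1.2326 + 1.1725) = -5.7622
Step 2: Compute augmented objective.
t*f(x) = 8.33*4.94 = 41.1502
Total = 41.1502 - 5.7622 = 35.388


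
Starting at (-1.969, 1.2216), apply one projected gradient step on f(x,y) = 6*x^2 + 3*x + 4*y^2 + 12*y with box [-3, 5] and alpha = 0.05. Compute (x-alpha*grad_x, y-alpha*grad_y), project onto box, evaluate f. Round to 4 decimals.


Step 1: Compute gradient at (-1.969, 1.2216).
grad_x = 2*6*-1.969 + 3 = -20.628
grad_y = 2*4*1.2216 + 12 = 21.7728
Step 2: Gradient step.
x_raw = -1.969 - 0.05*-20.628 = -0.9376
y_raw = 1.2216 - 0.05*21.7728 = 0.133
Step 3: Project onto [-3, 5].
x_proj = clip(-0.9376) = -0.9376
y_proj = clip(0.133) = 0.133
Step 4: Evaluate f.
f(-0.9376, 0.133) = 4.128


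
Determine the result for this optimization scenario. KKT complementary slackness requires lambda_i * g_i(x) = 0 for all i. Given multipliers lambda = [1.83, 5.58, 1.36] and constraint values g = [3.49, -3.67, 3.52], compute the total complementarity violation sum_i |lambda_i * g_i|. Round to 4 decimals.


KKT complementary slackness check:
lambda_1 * g_1 = 1.83 * 3.49 = 6.3867
lambda_2 * g_2 = 5.58 * -3.67 = -20.4786
lambda_3 * g_3 = 1.36 * 3.52 = 4.7872
Total violation = 6.3867 + 20.4786 + 4.7872 = 31.6525


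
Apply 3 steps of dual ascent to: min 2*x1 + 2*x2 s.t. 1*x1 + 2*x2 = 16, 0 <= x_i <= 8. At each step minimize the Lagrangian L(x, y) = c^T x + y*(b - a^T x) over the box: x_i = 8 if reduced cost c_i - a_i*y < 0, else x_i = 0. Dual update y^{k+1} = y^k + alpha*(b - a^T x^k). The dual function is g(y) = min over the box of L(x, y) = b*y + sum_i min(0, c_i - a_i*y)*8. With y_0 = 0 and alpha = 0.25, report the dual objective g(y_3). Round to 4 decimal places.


Dual ascent for LP: min 2*x1 + 2*x2, 1*x1 + 2*x2 = 16, 0 <= x_i <= 8
Step 1: y^k = 0.0, reduced costs: (2.0, 2.0)
  x^k = (0.0, 0.0), subgradient = b - a^T x = 16.0
  y^{k+1} = 0.0 + 0.25*16.0 = 4.0
Step 2: y^k = 4.0, reduced costs: (-2.0, -6.0)
  x^k = (8.0, 8.0), subgradient = b - a^T x = -8.0
  y^{k+1} = 4.0 + 0.25*-8.0 = 2.0
Step 3: y^k = 2.0, reduced costs: (0.0, -2.0)
  x^k = (0.0, 8.0), subgradient = b - a^T x = 0.0
  y^{k+1} = 2.0 + 0.25*0.0 = 2.0
Dual objective at y_3 = 2.0: reduced costs (0.0, -2.0), box minimizer x = (0.0, 8.0)
g(y_3) = b*y + (c1 - a1*y)*x1 + (c2 - a2*y)*x2 = 16*2.0 + 0.0*0.0 + (-2.0)*8.0 = 32.0 + 0.0 - 16.0 = 16.0


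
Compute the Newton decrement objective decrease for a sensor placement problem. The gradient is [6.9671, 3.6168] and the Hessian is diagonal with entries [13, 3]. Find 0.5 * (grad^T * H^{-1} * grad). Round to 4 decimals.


Step 1: H is diagonal, so H^(-1) * g = [0.5359, 1.2056].
Step 2: g^T H^(-1) g = sum_i g_i^2 / H_ii
  = (6.9671)^2/13 + (3.6168)^2/3
  = 3.7339 + 4.3604 = 8.0943
Step 3: Objective decrease = 0.5 * g^T H^(-1) g = 4.0471


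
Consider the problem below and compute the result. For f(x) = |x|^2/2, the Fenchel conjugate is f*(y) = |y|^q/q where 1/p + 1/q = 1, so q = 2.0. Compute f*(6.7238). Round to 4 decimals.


The conjugate exponent q satisfies 1/p + 1/q = 1.
p = 2, so q = 2/(2 - 1) = 2.0
|y|^q = 6.7238^2.0 = 45.2095
f*(6.7238) = 45.2095 / 2.0 = 22.6047


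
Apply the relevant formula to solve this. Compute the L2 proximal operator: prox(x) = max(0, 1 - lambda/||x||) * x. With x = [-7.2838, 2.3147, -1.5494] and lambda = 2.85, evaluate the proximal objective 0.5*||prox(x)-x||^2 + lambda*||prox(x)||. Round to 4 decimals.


Step 1: Compute ||x||.
||x|| = 7.7982
Step 2: Compute scaling factor.
scale = max(0, 1 - 2.85/7.7982) = 0.6345
Step 3: prox(x) = [-4.6218, 1.4688, -0.9831]
||prox(x)|| = 4.9482
Step 4: Proximal objective.
0.5*||prox-x||^2 = 4.0613
lambda*||prox|| = 14.1024
Total = 18.1637


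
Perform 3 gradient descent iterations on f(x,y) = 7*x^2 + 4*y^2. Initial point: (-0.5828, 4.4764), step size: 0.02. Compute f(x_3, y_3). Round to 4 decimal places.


Gradient descent on f(x,y) = 7*x^2 + 4*y^2.
Starting point: (-0.5828, 4.4764), alpha = 0.02
Step 1: grad_x = 2*7*-0.5828 = -8.1592, grad_y = 2*4*4.4764 = 35.8112
  x_1 = -0.5828 - 0.02*-8.1592 = -0.4196
  y_1 = 4.4764 - 0.02*35.8112 = 3.7602
Step 2: grad_x = 2*7*-0.4196 = -5.8746, grad_y = 2*4*3.7602 = 30.0814
  x_2 = -0.4196 - 0.02*-5.8746 = -0.3021
  y_2 = 3.7602 - 0.02*30.0814 = 3.1585
Step 3: grad_x = 2*7*-0.3021 = -4.2297, grad_y = 2*4*3.1585 = 25.2684
  x_3 = -0.3021 - 0.02*-4.2297 = -0.2175
  y_3 = 3.1585 - 0.02*25.2684 = 2.6532
f(-0.2175, 2.6532) = 7*(-0.2175)^2 + 4*2.6532^2 = 28.4887


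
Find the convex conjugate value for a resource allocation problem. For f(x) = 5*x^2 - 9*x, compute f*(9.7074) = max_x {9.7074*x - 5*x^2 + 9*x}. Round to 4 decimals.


f*(y) = sup_x {y*x - a*x^2 - b*x} = sup_x {(y-b)*x - a*x^2}
FOC: (y - b) - 2a*x = 0 => x* = (y - b)/(2a)
x* = (9.7074 + 9)/(2*5) = 1.8707
f*(9.7074) = (y-b)^2/(4a) = (9.7074 + 9)^2/(4*5)
= 349.9668/20 = 17.4983


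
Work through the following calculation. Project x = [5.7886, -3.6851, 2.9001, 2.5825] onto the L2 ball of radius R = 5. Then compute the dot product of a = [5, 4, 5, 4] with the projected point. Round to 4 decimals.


Step 1: Compute ||x|| (intermediates to 6 decimals).
||x|| = sqrt(5.7886^2 + (-3.6851)^2 + 2.9001^2 + 2.5825^2) = 7.884652
Step 2: Project.
Since ||x|| > R, scale = R/||x|| = 5/7.884652 = 0.634143, proj(x) = scale * x
proj(x) = [3.6708, -2.33688, 1.839078, 1.637674]
Step 3: Dot product.
a^T * proj(x) = 5*3.6708 + 4*(-2.33688) + 5*1.839078 + 4*1.637674 = 24.7526


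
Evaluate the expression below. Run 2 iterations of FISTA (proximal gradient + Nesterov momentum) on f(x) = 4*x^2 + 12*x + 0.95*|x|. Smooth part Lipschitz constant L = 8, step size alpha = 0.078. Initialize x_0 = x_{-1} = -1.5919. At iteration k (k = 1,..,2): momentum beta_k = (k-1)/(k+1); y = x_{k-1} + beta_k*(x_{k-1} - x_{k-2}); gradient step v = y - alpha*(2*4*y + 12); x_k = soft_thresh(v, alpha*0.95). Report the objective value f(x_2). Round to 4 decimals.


FISTA on f(x) = 4*x^2 + 12*x + 0.95*|x|
L = 8, alpha = 0.078
Iteration 1: beta = 0.0, y = -1.5919 + 0.0*(-1.5919 + 1.5919) = -1.5919
  grad(y) = -0.7352, v = y - alpha*grad = -1.5346
  prox(v) = soft_thresh(-1.5346, 0.0741) = -1.4605
Iteration 2: beta = 0.3333, y = -1.4605 + 0.3333*(-1.4605 + 1.5919) = -1.4166
  grad(y) = 0.6669, v = y - alpha*grad = -1.4687
  prox(v) = soft_thresh(-1.4687, 0.0741) = -1.3946
f(x_2) = 4*(-1.3946)^2 + 12*(-1.3946) + 0.95*|-1.3946| = -7.6307


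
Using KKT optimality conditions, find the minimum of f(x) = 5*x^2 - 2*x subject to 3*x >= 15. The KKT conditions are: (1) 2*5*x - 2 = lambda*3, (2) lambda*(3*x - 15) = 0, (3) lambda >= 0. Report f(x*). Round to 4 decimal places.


Step 1: Try lambda = 0 (constraint inactive).
x_unc = 2/(2*5) = 0.2
Check: 3*0.2 = 0.6 < 15 -- violated!
Step 2: Constraint must be active: 3*x = 15
x* = 15/3 = 5.0
lambda = (2*5*5.0 - 2)/3 = 16.0
Step 3: Compute optimal value.
f(x*) = 5*5.0^2 - 2*5.0 = 115.0


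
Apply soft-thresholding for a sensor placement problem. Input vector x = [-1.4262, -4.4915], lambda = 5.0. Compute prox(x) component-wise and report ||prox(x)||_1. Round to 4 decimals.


Soft-thresholding with lambda = 5.0:
prox(-1.4262) = sign(-1.4262)*max(|-1.4262| - 5.0, 0) = 0.0
prox(-4.4915) = sign(-4.4915)*max(|-4.4915| - 5.0, 0) = 0.0
prox(x) = [0.0, 0.0]
||prox(x)||_1 = 0.0 + 0.0 = 0.0


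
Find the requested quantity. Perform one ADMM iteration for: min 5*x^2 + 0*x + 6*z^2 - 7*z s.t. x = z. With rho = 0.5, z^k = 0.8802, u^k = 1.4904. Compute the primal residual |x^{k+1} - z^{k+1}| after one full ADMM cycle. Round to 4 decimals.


ADMM iteration with rho = 0.5, z^k = 0.8802, u^k = 1.4904
Step 1: x-update.
Minimize 5*x^2 + 0*x + (0.5/2)*(x - 0.8802 + 1.4904)^2
FOC: (2*5 + 0.5)*x = 0 + 0.5*(0.8802 - 1.4904)
x^{k+1} = -0.0291
Step 2: z-update.
Minimize 6*z^2 - 7*z + (0.5/2)*(-0.0291 - z + 1.4904)^2
FOC: (2*6 + 0.5)*z = 7 + 0.5*(-0.0291 + 1.4904)
z^{k+1} = 0.6185
Step 3: u-update.
u^{k+1} = 1.4904 - 0.0291 - 0.6185 = 0.8429
Step 4: Primal residual = |-0.0291 - 0.6185| = 0.6475


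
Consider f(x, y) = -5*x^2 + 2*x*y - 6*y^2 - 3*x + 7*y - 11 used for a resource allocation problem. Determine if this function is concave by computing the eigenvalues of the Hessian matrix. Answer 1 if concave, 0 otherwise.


The Hessian of f(x,y) = -5*x^2 + 2*x*y - 6*y^2 - 3*x + 7*y - 11 is:
H = [[-10, 2], [2, -12]]
Trace = -10 - 12 = -22
Determinant = -10*-12 - (2)^2 = 116
Discriminant = (-22)^2 - 4*116 = 20.0
Eigenvalues: lambda_1 = -13.2361, lambda_2 = -8.7639
The function is concave.

1


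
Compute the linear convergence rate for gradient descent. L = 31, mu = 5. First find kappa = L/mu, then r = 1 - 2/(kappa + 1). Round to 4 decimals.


Step 1: Compute the condition number.
kappa = L/mu = 31/5 = 6.2
Step 2: Compute the convergence rate.
r = 1 - 2/(kappa + 1) = 1 - 2*mu/(L + mu) = (L - mu)/(L + mu) = 26/36 = 0.7222


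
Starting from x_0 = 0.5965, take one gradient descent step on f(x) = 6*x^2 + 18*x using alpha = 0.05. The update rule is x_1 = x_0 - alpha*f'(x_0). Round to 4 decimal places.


We compute the gradient at x_0 and apply the update.
f'(x) = 12*x + 18
f'(0.5965) = 12*0.5965 + 18 = 25.158
x_1 = 0.5965 - 0.05*25.158 = -0.6614


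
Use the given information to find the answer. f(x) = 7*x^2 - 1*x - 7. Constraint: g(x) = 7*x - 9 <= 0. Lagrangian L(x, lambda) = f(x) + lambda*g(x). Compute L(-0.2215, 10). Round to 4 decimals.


Step 1: Evaluate f(x).
f(-0.2215) = 7*(-0.2215)^2 - 1*(-0.2215) - 7 = -6.4351
Step 2: Evaluate g(x).
g(-0.2215) = 7*-0.2215 - 9 = -10.5505
Step 3: Compute Lagrangian.
L = -6.4351 + 10*-10.5505 = -111.9401


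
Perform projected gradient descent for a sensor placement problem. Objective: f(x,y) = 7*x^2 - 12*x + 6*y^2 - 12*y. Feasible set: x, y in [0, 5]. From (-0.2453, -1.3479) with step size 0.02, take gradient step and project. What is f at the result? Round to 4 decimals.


Step 1: Compute gradient at (-0.2453, -1.3479).
grad_x = 2*7*-0.2453 - 12 = -15.4342
grad_y = 2*6*-1.3479 - 12 = -28.1748
Step 2: Gradient step.
x_raw = -0.2453 - 0.02*-15.4342 = 0.0634
y_raw = -1.3479 - 0.02*-28.1748 = -0.7844
Step 3: Project onto [0, 5].
x_proj = clip(0.0634) = 0.0634
y_proj = clip(-0.7844) = 0.0
Step 4: Evaluate f.
f(0.0634, 0.0) = -0.7325


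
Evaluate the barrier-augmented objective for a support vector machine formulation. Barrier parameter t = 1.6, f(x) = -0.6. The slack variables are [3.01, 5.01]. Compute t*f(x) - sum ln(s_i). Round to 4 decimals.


Step 1: Compute log-barrier.
ln values: [1.1019, 1.6114]
phi = -(1.1019 + 1.6114) = -2.7134
Step 2: Compute augmented objective.
t*f(x) = 1.6*-0.6 = -0.96
Total = -0.96 - 2.7134 = -3.6734


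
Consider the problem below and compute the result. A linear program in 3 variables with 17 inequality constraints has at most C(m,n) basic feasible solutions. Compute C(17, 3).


Each vertex corresponds to some choice of n active constraints out of m, so the number of vertices is at most C(m, n) = m! / (n!(m-n)!).
m = 17, n = 3
Numerator: 17 * 16 * 15
Denominator: 3! = 6
C(17, 3) = 680


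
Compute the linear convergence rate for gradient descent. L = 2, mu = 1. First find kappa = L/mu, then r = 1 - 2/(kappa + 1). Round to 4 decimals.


Step 1: Compute the condition number.
kappa = L/mu = 2/1 = 2.0
Step 2: Compute the convergence rate.
r = 1 - 2/(kappa + 1) = 1 - 2*mu/(L + mu) = (L - mu)/(L + mu) = 1/3 = 0.3333


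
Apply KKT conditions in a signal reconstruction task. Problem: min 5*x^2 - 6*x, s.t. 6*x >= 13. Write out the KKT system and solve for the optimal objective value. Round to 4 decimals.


Step 1: Try lambda = 0 (constraint inactive).
x_unc = 6/(2*5) = 0.6
Check: 6*0.6 = 3.6 < 13 -- violated!
Step 2: Constraint must be active: 6*x = 13
x* = 13/6 = 2.1667 (rounded; the exact value 13/6 is used below)
lambda = (2*5*(13/6) - 6)/6 = 2.6111
Step 3: Compute optimal value.
f(x*) = 5*(13/6)^2 - 6*(13/6) = 10.4722


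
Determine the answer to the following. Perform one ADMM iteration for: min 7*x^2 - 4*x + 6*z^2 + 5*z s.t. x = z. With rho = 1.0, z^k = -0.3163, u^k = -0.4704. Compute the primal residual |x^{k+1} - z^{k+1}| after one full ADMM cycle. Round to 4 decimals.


ADMM iteration with rho = 1.0, z^k = -0.3163, u^k = -0.4704
Step 1: x-update.
Minimize 7*x^2 - 4*x + (1.0/2)*(x + 0.3163 - 0.4704)^2
FOC: (2*7 + 1.0)*x = 4 + 1.0*(-0.3163 + 0.4704)
x^{k+1} = 0.2769
Step 2: z-update.
Minimize 6*z^2 + 5*z + (1.0/2)*(0.2769 - z - 0.4704)^2
FOC: (2*6 + 1.0)*z = -5 + 1.0*(0.2769 - 0.4704)
z^{k+1} = -0.3995
Step 3: u-update.
u^{k+1} = -0.4704 + 0.2769 + 0.3995 = 0.206
Step 4: Primal residual = |0.2769 + 0.3995| = 0.6764


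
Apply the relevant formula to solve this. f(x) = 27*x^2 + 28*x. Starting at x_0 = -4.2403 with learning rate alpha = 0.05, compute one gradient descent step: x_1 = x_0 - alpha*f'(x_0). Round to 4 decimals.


We compute the gradient at x_0 and apply the update.
f'(x) = 54*x + 28
f'(-4.2403) = 54*-4.2403 + 28 = -200.9762
x_1 = -4.2403 - 0.05*-200.9762 = 5.8085


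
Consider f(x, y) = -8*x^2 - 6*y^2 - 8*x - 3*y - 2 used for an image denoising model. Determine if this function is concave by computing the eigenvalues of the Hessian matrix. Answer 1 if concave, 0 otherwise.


The Hessian of f(x,y) = -8*x^2 - 6*y^2 - 8*x - 3*y - 2 is:
H = [[-16, 0], [0, -12]]
Trace = -16 - 12 = -28
Determinant = -16*-12 - (0)^2 = 192
Discriminant = (-28)^2 - 4*192 = 16.0
Eigenvalues: lambda_1 = -16.0, lambda_2 = -12.0
The function is concave.

1


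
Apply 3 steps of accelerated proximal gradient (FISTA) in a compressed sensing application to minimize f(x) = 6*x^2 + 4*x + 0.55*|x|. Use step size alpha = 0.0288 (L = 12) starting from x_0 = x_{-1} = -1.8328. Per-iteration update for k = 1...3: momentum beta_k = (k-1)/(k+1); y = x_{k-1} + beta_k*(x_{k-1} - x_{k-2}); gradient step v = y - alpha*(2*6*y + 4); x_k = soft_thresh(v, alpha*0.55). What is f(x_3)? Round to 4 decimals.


FISTA on f(x) = 6*x^2 + 4*x + 0.55*|x|
L = 12, alpha = 0.0288
Iteration 1: beta = 0.0, y = -1.8328 + 0.0*(-1.8328 + 1.8328) = -1.8328
  grad(y) = -17.9936, v = y - alpha*grad = -1.3146
  prox(v) = soft_thresh(-1.3146, 0.0158) = -1.2987
Iteration 2: beta = 0.3333, y = -1.2987 + 0.3333*(-1.2987 + 1.8328) = -1.1207
  grad(y) = -9.4487, v = y - alpha*grad = -0.8486
  prox(v) = soft_thresh(-0.8486, 0.0158) = -0.8328
Iteration 3: beta = 0.5, y = -0.8328 + 0.5*(-0.8328 + 1.2987) = -0.5998
  grad(y) = -3.1973, v = y - alpha*grad = -0.5077
  prox(v) = soft_thresh(-0.5077, 0.0158) = -0.4919
f(x_3) = 6*(-0.4919)^2 + 4*(-0.4919) + 0.55*|-0.4919| = -0.2454


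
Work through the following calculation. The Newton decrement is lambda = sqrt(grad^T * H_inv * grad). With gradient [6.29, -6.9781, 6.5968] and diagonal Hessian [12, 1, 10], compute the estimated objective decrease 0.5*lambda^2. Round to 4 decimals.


Step 1: H is diagonal, so H^(-1) * g = [0.5242, -6.9781, 0.6597].
Step 2: g^T H^(-1) g = sum_i g_i^2 / H_ii
  = (6.29)^2/12 + (-6.9781)^2/1 + (6.5968)^2/10
  = 3.297 + 48.6939 + 4.3518 = 56.3427
Step 3: Objective decrease = 0.5 * g^T H^(-1) g = 28.1713


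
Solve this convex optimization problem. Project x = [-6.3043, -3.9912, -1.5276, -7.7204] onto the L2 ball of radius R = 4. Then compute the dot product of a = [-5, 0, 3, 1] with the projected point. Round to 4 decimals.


Step 1: Compute ||x|| (intermediates to 6 decimals).
||x|| = sqrt((-6.3043)^2 + (-3.9912)^2 + (-1.5276)^2 + (-7.7204)^2) = 10.844907
Step 2: Project.
Since ||x|| > R, scale = R/||x|| = 4/10.844907 = 0.368837, proj(x) = scale * x
proj(x) = [-2.325259, -1.472102, -0.563435, -2.847569]
Step 3: Dot product.
a^T * proj(x) = -5*(-2.325259) + 0*(-1.472102) + 3*(-0.563435) + 1*(-2.847569) = 7.0884


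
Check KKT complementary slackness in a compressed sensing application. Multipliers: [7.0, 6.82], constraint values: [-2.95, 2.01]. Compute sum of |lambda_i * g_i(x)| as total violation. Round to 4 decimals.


KKT complementary slackness check:
lambda_1 * g_1 = 7.0 * -2.95 = -20.65
lambda_2 * g_2 = 6.82 * 2.01 = 13.7082
Total violation = 20.65 + 13.7082 = 34.3582


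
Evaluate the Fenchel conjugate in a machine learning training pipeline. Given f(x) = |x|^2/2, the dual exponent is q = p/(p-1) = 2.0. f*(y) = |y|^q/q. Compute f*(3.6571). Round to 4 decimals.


The conjugate exponent q satisfies 1/p + 1/q = 1.
p = 2, so q = 2/(2 - 1) = 2.0
|y|^q = 3.6571^2.0 = 13.3744
f*(3.6571) = 13.3744 / 2.0 = 6.6872


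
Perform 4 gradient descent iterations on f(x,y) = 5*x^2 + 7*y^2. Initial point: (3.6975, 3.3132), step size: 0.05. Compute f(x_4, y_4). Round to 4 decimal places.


Gradient descent on f(x,y) = 5*x^2 + 7*y^2.
Starting point: (3.6975, 3.3132), alpha = 0.05
Step 1: grad_x = 2*5*3.6975 = 36.975, grad_y = 2*7*3.3132 = 46.3848
  x_1 = 3.6975 - 0.05*36.975 = 1.8488
  y_1 = 3.3132 - 0.05*46.3848 = 0.994
Step 2: grad_x = 2*5*1.8488 = 18.4875, grad_y = 2*7*0.994 = 13.9154
  x_2 = 1.8488 - 0.05*18.4875 = 0.9244
  y_2 = 0.994 - 0.05*13.9154 = 0.2982
Step 3: grad_x = 2*5*0.9244 = 9.2438, grad_y = 2*7*0.2982 = 4.1746
  x_3 = 0.9244 - 0.05*9.2438 = 0.4622
  y_3 = 0.2982 - 0.05*4.1746 = 0.0895
Step 4: grad_x = 2*5*0.4622 = 4.6219, grad_y = 2*7*0.0895 = 1.2524
  x_4 = 0.4622 - 0.05*4.6219 = 0.2311
  y_4 = 0.0895 - 0.05*1.2524 = 0.0268
f(0.2311, 0.0268) = 5*0.2311^2 + 7*0.0268^2 = 0.2721


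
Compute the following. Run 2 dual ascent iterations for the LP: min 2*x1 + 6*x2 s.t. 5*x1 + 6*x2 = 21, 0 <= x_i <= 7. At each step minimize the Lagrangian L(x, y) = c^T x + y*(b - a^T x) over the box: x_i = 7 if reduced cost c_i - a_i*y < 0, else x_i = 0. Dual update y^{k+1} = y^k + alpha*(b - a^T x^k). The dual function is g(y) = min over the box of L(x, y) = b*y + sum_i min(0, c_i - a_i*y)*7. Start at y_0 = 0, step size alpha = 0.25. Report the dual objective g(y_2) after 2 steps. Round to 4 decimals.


Dual ascent for LP: min 2*x1 + 6*x2, 5*x1 + 6*x2 = 21, 0 <= x_i <= 7
Step 1: y^k = 0.0, reduced costs: (2.0, 6.0)
  x^k = (0.0, 0.0), subgradient = b - a^T x = 21.0
  y^{k+1} = 0.0 + 0.25*21.0 = 5.25
Step 2: y^k = 5.25, reduced costs: (-24.25, -25.5)
  x^k = (7.0, 7.0), subgradient = b - a^T x = -56.0
  y^{k+1} = 5.25 + 0.25*-56.0 = -8.75
Dual objective at y_2 = -8.75: reduced costs (45.75, 58.5), box minimizer x = (0.0, 0.0)
g(y_2) = b*y + (c1 - a1*y)*x1 + (c2 - a2*y)*x2 = 21*(-8.75) + 45.75*0.0 + 58.5*0.0 = -183.75 + 0.0 + 0.0 = -183.75
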